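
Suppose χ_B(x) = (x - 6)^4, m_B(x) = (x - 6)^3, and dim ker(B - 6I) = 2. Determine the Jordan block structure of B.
λ = 6: algebraic multiplicity 4 (exponent in χ_B), largest block size 3 (exponent in m_B), 2 blocks (geometric multiplicity). These force block sizes [3, 1].

Jordan blocks: (6, 3), (6, 1)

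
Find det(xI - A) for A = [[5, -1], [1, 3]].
χ_A(x) = (x - 4)^2

xI - A = [[x - 5, 1], [-1, x - 3]].

Expanding det(xI - A) along the first row:
det(xI - A) = + (x - 5)·det([[x - 3]]) - (1)·det([[-1]]).

Evaluating gives χ_A(x) = x^2 - 8x + 16 = (x - 4)^2.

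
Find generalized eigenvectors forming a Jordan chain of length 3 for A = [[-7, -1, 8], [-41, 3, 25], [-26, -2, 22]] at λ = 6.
We seek v_1 ∈ ker((A - 6I)^3) \ ker((A - 6I)^2), then set v_{i+1} = (A - 6I) v_i.

One such chain is v_1 = [[3, 13, 7]]^T, v_2 = [[4, 13, 8]]^T, v_3 = [[-1, -3, -2]]^T. Check: (A - 6I) v_3 = [[0, 0, 0]]^T = 0.

v_1 = [[3, 13, 7]]^T, v_2 = [[4, 13, 8]]^T, v_3 = [[-1, -3, -2]]^T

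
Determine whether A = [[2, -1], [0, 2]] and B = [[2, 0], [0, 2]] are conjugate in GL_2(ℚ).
No.

Both have characteristic polynomial (x - 2)^2, but the minimal polynomial of A is (x - 2)^2 while the minimal polynomial of B is x - 2. The minimal polynomial is a similarity invariant, so A and B are not similar.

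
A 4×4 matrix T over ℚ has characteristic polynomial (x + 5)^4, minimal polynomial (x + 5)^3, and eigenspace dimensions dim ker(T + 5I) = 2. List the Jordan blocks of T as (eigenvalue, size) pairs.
λ = -5: algebraic multiplicity 4 (exponent in χ_T), largest block size 3 (exponent in m_T), 2 blocks (geometric multiplicity). These force block sizes [3, 1].

Jordan blocks: (-5, 3), (-5, 1)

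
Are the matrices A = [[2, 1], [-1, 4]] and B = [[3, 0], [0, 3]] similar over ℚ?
No.

Both have characteristic polynomial (x - 3)^2, but the minimal polynomial of A is (x - 3)^2 while the minimal polynomial of B is x - 3. The minimal polynomial is a similarity invariant, so A and B are not similar.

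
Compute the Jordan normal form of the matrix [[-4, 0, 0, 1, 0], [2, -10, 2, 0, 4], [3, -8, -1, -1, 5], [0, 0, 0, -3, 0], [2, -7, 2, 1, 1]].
J = [[-4, 0, 0, 0, 0], [0, -4, 0, 0, 0], [0, 0, -3, 1, 0], [0, 0, 0, -3, 1], [0, 0, 0, 0, -3]]

The characteristic polynomial is det(xI - A) = (x + 3)^3(x + 4)^2, so the eigenvalues are -4 (algebraic multiplicity 2), -3 (algebraic multiplicity 3).

For λ = -4: rank(A + 4I) = 3. The eigenspace has dimension 5 - 3 = 2, so there are 2 Jordan blocks; the rank sequence gives block sizes [1, 1].

For λ = -3: rank(A + 3I) = 4, rank((A + 3I)^2) = 3, rank((A + 3I)^3) = 2. The eigenspace has dimension 5 - 4 = 1, so there is 1 Jordan block; the rank sequence gives block sizes [3].

Assembling the blocks gives the Jordan form J above.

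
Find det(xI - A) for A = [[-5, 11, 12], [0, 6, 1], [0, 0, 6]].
χ_A(x) = (x - 6)^2(x + 5)

xI - A = [[x + 5, -11, -12], [0, x - 6, -1], [0, 0, x - 6]].

Expanding det(xI - A) along the first row:
det(xI - A) = + (x + 5)·det([[x - 6, -1], [0, x - 6]]) - (-11)·det([[0, -1], [0, x - 6]]) + (-12)·det([[0, x - 6], [0, 0]]).

Evaluating gives χ_A(x) = x^3 - 7x^2 - 24x + 180 = (x - 6)^2(x + 5).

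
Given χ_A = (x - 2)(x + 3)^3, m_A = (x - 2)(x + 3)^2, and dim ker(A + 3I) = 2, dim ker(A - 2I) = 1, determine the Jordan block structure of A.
λ = -3: algebraic multiplicity 3 (exponent in χ_A), largest block size 2 (exponent in m_A), 2 blocks (geometric multiplicity). These force block sizes [2, 1].
λ = 2: algebraic multiplicity 1 (exponent in χ_A), largest block size 1 (exponent in m_A), 1 block (geometric multiplicity). This forces block sizes [1].

Jordan blocks: (-3, 2), (-3, 1), (2, 1)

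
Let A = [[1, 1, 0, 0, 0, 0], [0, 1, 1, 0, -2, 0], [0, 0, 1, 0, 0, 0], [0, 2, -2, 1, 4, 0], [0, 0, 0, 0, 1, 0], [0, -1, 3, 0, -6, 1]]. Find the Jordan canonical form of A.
J = [[1, 1, 0, 0, 0, 0], [0, 1, 1, 0, 0, 0], [0, 0, 1, 0, 0, 0], [0, 0, 0, 1, 0, 0], [0, 0, 0, 0, 1, 0], [0, 0, 0, 0, 0, 1]]

The characteristic polynomial is det(xI - A) = (x - 1)^6, so the eigenvalues are 1 (algebraic multiplicity 6).

For λ = 1: rank(A - I) = 2, rank((A - I)^2) = 1, rank((A - I)^3) = 0. The eigenspace has dimension 6 - 2 = 4, so there are 4 Jordan blocks; the rank sequence gives block sizes [3, 1, 1, 1].

Assembling the blocks gives the Jordan form J above.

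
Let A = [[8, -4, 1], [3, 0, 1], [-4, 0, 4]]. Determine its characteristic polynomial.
χ_A(x) = (x - 4)^3

xI - A = [[x - 8, 4, -1], [-3, x, -1], [4, 0, x - 4]].

Expanding det(xI - A) along the first row:
det(xI - A) = + (x - 8)·det([[x, -1], [0, x - 4]]) - (4)·det([[-3, -1], [4, x - 4]]) + (-1)·det([[-3, x], [4, 0]]).

Evaluating gives χ_A(x) = x^3 - 12x^2 + 48x - 64 = (x - 4)^3.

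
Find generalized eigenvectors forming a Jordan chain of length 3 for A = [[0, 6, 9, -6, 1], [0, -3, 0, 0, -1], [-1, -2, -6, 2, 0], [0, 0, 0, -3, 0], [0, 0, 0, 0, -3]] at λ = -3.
v_1 = [[-2, 2, 1, 2, -1]]^T, v_2 = [[2, 1, -1, 0, 0]]^T, v_3 = [[3, 0, -1, 0, 0]]^T

We seek v_1 ∈ ker((A + 3I)^3) \ ker((A + 3I)^2), then set v_{i+1} = (A + 3I) v_i.

One such chain is v_1 = [[-2, 2, 1, 2, -1]]^T, v_2 = [[2, 1, -1, 0, 0]]^T, v_3 = [[3, 0, -1, 0, 0]]^T. Check: (A + 3I) v_3 = [[0, 0, 0, 0, 0]]^T = 0.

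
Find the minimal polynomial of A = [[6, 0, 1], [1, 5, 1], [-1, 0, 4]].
The characteristic polynomial factors as (x - 5)^3. The minimal polynomial is ∏(x - λ)^{k_λ} where k_λ is the size of the largest Jordan block at λ.

For λ = 5: rank(A - 5I) = 1, and the largest Jordan block has size 2 (the smallest k with rank((A - 5I)^k) = rank((A - 5I)^(k+1))).

So m_A(x) = (x - 5)^2.

m_A(x) = (x - 5)^2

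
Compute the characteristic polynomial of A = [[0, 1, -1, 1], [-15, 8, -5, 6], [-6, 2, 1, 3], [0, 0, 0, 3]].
xI - A = [[x, -1, 1, -1], [15, x - 8, 5, -6], [6, -2, x - 1, -3], [0, 0, 0, x - 3]].

Expanding det(xI - A) along the first row:
det(xI - A) = + (x)·det([[x - 8, 5, -6], [-2, x - 1, -3], [0, 0, x - 3]]) - (-1)·det([[15, 5, -6], [6, x - 1, -3], [0, 0, x - 3]]) + (1)·det([[15, x - 8, -6], [6, -2, -3], [0, 0, x - 3]]) - (-1)·det([[15, x - 8, 5], [6, -2, x - 1], [0, 0, 0]]).

Evaluating gives χ_A(x) = x^4 - 12x^3 + 54x^2 - 108x + 81 = (x - 3)^4.

χ_A(x) = (x - 3)^4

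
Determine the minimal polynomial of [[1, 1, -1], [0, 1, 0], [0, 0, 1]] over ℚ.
The characteristic polynomial factors as (x - 1)^3. The minimal polynomial is ∏(x - λ)^{k_λ} where k_λ is the size of the largest Jordan block at λ.

For λ = 1: rank(A - I) = 1, and the largest Jordan block has size 2 (the smallest k with rank((A - I)^k) = rank((A - I)^(k+1))).

So m_A(x) = (x - 1)^2.

m_A(x) = (x - 1)^2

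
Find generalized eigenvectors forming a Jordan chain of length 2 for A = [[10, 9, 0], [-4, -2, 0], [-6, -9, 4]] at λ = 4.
v_1 = [[-1, 1, 0]]^T, v_2 = [[3, -2, -3]]^T

We seek v_1 ∈ ker((A - 4I)^2) \ ker(A - 4I), then set v_{i+1} = (A - 4I) v_i.

One such chain is v_1 = [[-1, 1, 0]]^T, v_2 = [[3, -2, -3]]^T. Check: (A - 4I) v_2 = [[0, 0, 0]]^T = 0.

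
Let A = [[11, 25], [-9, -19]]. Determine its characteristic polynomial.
χ_A(x) = (x + 4)^2

xI - A = [[x - 11, -25], [9, x + 19]].

Expanding det(xI - A) along the first row:
det(xI - A) = + (x - 11)·det([[x + 19]]) - (-25)·det([[9]]).

Evaluating gives χ_A(x) = x^2 + 8x + 16 = (x + 4)^2.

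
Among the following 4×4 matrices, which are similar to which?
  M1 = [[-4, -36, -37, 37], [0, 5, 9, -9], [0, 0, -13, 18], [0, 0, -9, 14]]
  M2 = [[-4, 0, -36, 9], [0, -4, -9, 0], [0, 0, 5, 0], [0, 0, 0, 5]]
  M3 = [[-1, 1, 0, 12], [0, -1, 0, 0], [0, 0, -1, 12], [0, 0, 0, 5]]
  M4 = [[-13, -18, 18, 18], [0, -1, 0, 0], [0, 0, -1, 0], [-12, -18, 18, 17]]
4 classes: {M1}, {M2}, {M3}, {M4}

Characteristic polynomials: χ_{M1} = (x - 5)^2(x + 4)^2, χ_{M2} = (x - 5)^2(x + 4)^2, χ_{M3} = (x - 5)(x + 1)^3, χ_{M4} = (x - 5)(x + 1)^3.

{M1}: invariant factors x - 5, (x - 5)(x + 4)^2.

{M2}: invariant factors (x - 5)(x + 4), (x - 5)(x + 4).

{M3}: invariant factors x + 1, (x - 5)(x + 1)^2.

{M4}: invariant factors x + 1, x + 1, (x - 5)(x + 1).

Matrices are similar if and only if their invariant-factor lists agree; the partition into similarity classes is {M1}, {M2}, {M3}, {M4}.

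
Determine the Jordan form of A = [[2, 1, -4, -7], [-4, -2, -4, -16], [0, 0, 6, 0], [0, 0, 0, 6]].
J = [[0, 1, 0, 0], [0, 0, 0, 0], [0, 0, 6, 0], [0, 0, 0, 6]]

The characteristic polynomial is det(xI - A) = x^2(x - 6)^2, so the eigenvalues are 0 (algebraic multiplicity 2), 6 (algebraic multiplicity 2).

For λ = 0: rank(A) = 3, rank(A^2) = 2. The eigenspace has dimension 4 - 3 = 1, so there is 1 Jordan block; the rank sequence gives block sizes [2].

For λ = 6: rank(A - 6I) = 2. The eigenspace has dimension 4 - 2 = 2, so there are 2 Jordan blocks; the rank sequence gives block sizes [1, 1].

Assembling the blocks gives the Jordan form J above.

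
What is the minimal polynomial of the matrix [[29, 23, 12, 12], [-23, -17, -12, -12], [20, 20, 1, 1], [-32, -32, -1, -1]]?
The characteristic polynomial factors as x^2(x - 6)^2. The minimal polynomial is ∏(x - λ)^{k_λ} where k_λ is the size of the largest Jordan block at λ.

For λ = 0: rank(A) = 3, and the largest Jordan block has size 2 (the smallest k with rank(A^k) = rank(A^(k+1))).
For λ = 6: rank(A - 6I) = 3, and the largest Jordan block has size 2 (the smallest k with rank((A - 6I)^k) = rank((A - 6I)^(k+1))).

So m_A(x) = x^2(x - 6)^2.

m_A(x) = x^2(x - 6)^2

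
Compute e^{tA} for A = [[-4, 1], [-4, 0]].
e^{tA} = [[(1 - 2*t)*e^{-2*t}, t*e^{-2*t}], [-4*t*e^{-2*t}, (2*t + 1)*e^{-2*t}]]

A has Jordan form J = [[-2, 1], [0, -2]] with A = PJP^{-1}, so e^{tA} = P e^{tJ} P^{-1}.

For a Jordan block J_k(λ), e^{tJ_k(λ)} = e^{λt} · (I + tN + t^2 N^2/2! + ... + t^{k-1} N^{k-1}/(k-1)!) where N is the nilpotent superdiagonal part.

Assembling the blocks and conjugating back gives the entries of e^{tA} as shown above.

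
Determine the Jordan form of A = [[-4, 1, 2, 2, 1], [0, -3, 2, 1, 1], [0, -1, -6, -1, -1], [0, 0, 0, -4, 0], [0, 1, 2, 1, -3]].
J = [[-4, 1, 0, 0, 0], [0, -4, 0, 0, 0], [0, 0, -4, 1, 0], [0, 0, 0, -4, 0], [0, 0, 0, 0, -4]]

The characteristic polynomial is det(xI - A) = (x + 4)^5, so the eigenvalues are -4 (algebraic multiplicity 5).

For λ = -4: rank(A + 4I) = 2, rank((A + 4I)^2) = 0. The eigenspace has dimension 5 - 2 = 3, so there are 3 Jordan blocks; the rank sequence gives block sizes [2, 2, 1].

Assembling the blocks gives the Jordan form J above.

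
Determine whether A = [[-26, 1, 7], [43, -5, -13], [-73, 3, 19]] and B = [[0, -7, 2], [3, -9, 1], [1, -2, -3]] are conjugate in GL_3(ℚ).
Yes.

Two matrices over a field are similar if and only if they have the same invariant factors.

Both A and B have characteristic polynomial (x + 4)^3 and minimal polynomial (x + 4)^3. Computing further, both have invariant factors (x + 4)^3. Hence A and B are similar.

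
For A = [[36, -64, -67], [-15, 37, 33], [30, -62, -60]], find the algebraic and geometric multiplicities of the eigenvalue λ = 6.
The characteristic polynomial is (x - 6)^2(x - 1), so the factor x - 6 appears with exponent 2: the algebraic multiplicity is 2.

rank(A - 6I) = 2, so the eigenspace has dimension 3 - 2 = 1: the geometric multiplicity is 1.

Since 1 < 2, A is not diagonalizable.

algebraic multiplicity 2, geometric multiplicity 1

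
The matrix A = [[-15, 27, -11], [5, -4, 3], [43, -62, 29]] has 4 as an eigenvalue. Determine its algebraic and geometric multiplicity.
algebraic multiplicity 1, geometric multiplicity 1

The characteristic polynomial is (x - 4)(x - 3)^2, so the factor x - 4 appears with exponent 1: the algebraic multiplicity is 1.

rank(A - 4I) = 2, so the eigenspace has dimension 3 - 2 = 1: the geometric multiplicity is 1.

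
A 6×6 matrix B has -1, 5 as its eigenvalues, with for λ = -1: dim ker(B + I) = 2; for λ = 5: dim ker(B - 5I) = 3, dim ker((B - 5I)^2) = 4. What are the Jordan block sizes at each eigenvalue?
Jordan blocks: (-1, 1), (-1, 1), (5, 2), (5, 1), (5, 1)

λ = -1: successive nullity increments [2] count blocks of size ≥ k; block sizes are [1, 1].
λ = 5: successive nullity increments [3, 1] count blocks of size ≥ k; block sizes are [2, 1, 1].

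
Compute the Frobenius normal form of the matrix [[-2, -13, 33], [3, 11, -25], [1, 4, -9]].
The invariant factors of A (the non-unit diagonal entries of the Smith normal form of xI - A over ℚ[x]) are x^3 + 3x - 5, each dividing the next. The characteristic polynomial is their product, x^3 + 3x - 5.

The rational canonical form is the block-diagonal matrix of companion matrices C(f_i):
R = [[0, 0, 5], [1, 0, -3], [0, 1, 0]].

Note the characteristic polynomial does not split into linear factors over ℚ, so A has no Jordan form over ℚ; the rational canonical form exists over any field.

R = [[0, 0, 5], [1, 0, -3], [0, 1, 0]]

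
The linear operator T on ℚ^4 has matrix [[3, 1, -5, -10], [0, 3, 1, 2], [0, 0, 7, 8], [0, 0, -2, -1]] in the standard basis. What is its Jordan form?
J = [[3, 1, 0, 0], [0, 3, 1, 0], [0, 0, 3, 0], [0, 0, 0, 3]]

The characteristic polynomial is det(xI - A) = (x - 3)^4, so the eigenvalues are 3 (algebraic multiplicity 4).

For λ = 3: rank(A - 3I) = 2, rank((A - 3I)^2) = 1, rank((A - 3I)^3) = 0. The eigenspace has dimension 4 - 2 = 2, so there are 2 Jordan blocks; the rank sequence gives block sizes [3, 1].

Assembling the blocks gives the Jordan form J above.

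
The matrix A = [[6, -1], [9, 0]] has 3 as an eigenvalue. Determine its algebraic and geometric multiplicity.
algebraic multiplicity 2, geometric multiplicity 1

The characteristic polynomial is (x - 3)^2, so the factor x - 3 appears with exponent 2: the algebraic multiplicity is 2.

rank(A - 3I) = 1, so the eigenspace has dimension 2 - 1 = 1: the geometric multiplicity is 1.

Since 1 < 2, A is not diagonalizable.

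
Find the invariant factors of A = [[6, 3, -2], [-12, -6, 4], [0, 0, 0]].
x, x^2

The Jordan structure of A has elementary divisors x^2, x. Arranging the block sizes at each eigenvalue in decreasing order and taking row products gives the invariant factors.

Invariant factors (smallest first, each dividing the next): x, x^2.

Check: the last factor x^2 is the minimal polynomial, and the product x^3 is the characteristic polynomial.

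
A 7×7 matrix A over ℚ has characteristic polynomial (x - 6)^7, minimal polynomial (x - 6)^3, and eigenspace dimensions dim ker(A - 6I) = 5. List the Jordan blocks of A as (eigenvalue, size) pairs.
Jordan blocks: (6, 3), (6, 1), (6, 1), (6, 1), (6, 1)

λ = 6: algebraic multiplicity 7 (exponent in χ_A), largest block size 3 (exponent in m_A), 5 blocks (geometric multiplicity). These force block sizes [3, 1, 1, 1, 1].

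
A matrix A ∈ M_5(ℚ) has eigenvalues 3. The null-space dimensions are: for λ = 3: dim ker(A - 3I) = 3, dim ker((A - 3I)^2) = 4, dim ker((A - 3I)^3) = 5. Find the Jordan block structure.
Jordan blocks: (3, 3), (3, 1), (3, 1)

λ = 3: successive nullity increments [3, 1, 1] count blocks of size ≥ k; block sizes are [3, 1, 1].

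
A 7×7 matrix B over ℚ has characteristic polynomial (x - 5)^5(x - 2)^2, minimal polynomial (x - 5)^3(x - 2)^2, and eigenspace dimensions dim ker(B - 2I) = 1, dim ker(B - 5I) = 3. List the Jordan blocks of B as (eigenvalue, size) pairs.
Jordan blocks: (2, 2), (5, 3), (5, 1), (5, 1)

λ = 2: algebraic multiplicity 2 (exponent in χ_B), largest block size 2 (exponent in m_B), 1 block (geometric multiplicity). This forces block sizes [2].
λ = 5: algebraic multiplicity 5 (exponent in χ_B), largest block size 3 (exponent in m_B), 3 blocks (geometric multiplicity). These force block sizes [3, 1, 1].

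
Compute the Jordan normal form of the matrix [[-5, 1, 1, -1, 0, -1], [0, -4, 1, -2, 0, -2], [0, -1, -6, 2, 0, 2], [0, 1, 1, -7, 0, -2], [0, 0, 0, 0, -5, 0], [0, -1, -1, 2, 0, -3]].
The characteristic polynomial is det(xI - A) = (x + 5)^6, so the eigenvalues are -5 (algebraic multiplicity 6).

For λ = -5: rank(A + 5I) = 2, rank((A + 5I)^2) = 0. The eigenspace has dimension 6 - 2 = 4, so there are 4 Jordan blocks; the rank sequence gives block sizes [2, 2, 1, 1].

Assembling the blocks gives the Jordan form J above.

J = [[-5, 1, 0, 0, 0, 0], [0, -5, 0, 0, 0, 0], [0, 0, -5, 1, 0, 0], [0, 0, 0, -5, 0, 0], [0, 0, 0, 0, -5, 0], [0, 0, 0, 0, 0, -5]]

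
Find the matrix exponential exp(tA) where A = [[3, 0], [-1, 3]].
A has Jordan form J = [[3, 1], [0, 3]] with A = PJP^{-1}, so e^{tA} = P e^{tJ} P^{-1}.

For a Jordan block J_k(λ), e^{tJ_k(λ)} = e^{λt} · (I + tN + t^2 N^2/2! + ... + t^{k-1} N^{k-1}/(k-1)!) where N is the nilpotent superdiagonal part.

Assembling the blocks and conjugating back gives the entries of e^{tA} as shown above.

e^{tA} = [[e^{3*t}, 0], [-t*e^{3*t}, e^{3*t}]]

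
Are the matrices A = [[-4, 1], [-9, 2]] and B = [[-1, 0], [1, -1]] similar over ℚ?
Two matrices over a field are similar if and only if they have the same invariant factors.

Both A and B have characteristic polynomial (x + 1)^2 and minimal polynomial (x + 1)^2. Computing further, both have invariant factors (x + 1)^2. Hence A and B are similar.

Yes.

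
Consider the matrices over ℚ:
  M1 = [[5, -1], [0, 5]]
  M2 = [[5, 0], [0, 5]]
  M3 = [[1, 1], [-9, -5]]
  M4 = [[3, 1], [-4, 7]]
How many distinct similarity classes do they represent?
3 classes: {M1, M4}, {M2}, {M3}

Characteristic polynomials: χ_{M1} = (x - 5)^2, χ_{M2} = (x - 5)^2, χ_{M3} = (x + 2)^2, χ_{M4} = (x - 5)^2.

{M1, M4}: invariant factors (x - 5)^2.

{M2}: invariant factors x - 5, x - 5.

{M3}: invariant factors (x + 2)^2.

Matrices are similar if and only if their invariant-factor lists agree; the partition into similarity classes is {M1, M4}, {M2}, {M3}.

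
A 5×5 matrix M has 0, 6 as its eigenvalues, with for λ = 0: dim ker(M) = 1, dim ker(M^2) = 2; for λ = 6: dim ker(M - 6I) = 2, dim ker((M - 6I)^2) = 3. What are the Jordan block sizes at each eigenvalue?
λ = 0: successive nullity increments [1, 1] count blocks of size ≥ k; block sizes are [2].
λ = 6: successive nullity increments [2, 1] count blocks of size ≥ k; block sizes are [2, 1].

Jordan blocks: (0, 2), (6, 2), (6, 1)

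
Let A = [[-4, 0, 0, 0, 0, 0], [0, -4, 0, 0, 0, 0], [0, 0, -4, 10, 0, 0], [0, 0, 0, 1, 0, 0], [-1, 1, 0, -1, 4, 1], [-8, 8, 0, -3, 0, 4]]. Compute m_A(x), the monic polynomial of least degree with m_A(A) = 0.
The characteristic polynomial factors as (x - 4)^2(x - 1)(x + 4)^3. The minimal polynomial is ∏(x - λ)^{k_λ} where k_λ is the size of the largest Jordan block at λ.

For λ = -4: rank(A + 4I) = 3, and the largest Jordan block has size 1 (the smallest k with rank((A + 4I)^k) = rank((A + 4I)^(k+1))).
For λ = 1: rank(A - I) = 5, and the largest Jordan block has size 1 (the smallest k with rank((A - I)^k) = rank((A - I)^(k+1))).
For λ = 4: rank(A - 4I) = 5, and the largest Jordan block has size 2 (the smallest k with rank((A - 4I)^k) = rank((A - 4I)^(k+1))).

So m_A(x) = (x - 4)^2(x - 1)(x + 4).

m_A(x) = (x - 4)^2(x - 1)(x + 4)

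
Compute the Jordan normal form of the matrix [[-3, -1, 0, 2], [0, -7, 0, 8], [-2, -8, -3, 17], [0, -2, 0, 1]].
J = [[-3, 1, 0, 0], [0, -3, 0, 0], [0, 0, -3, 1], [0, 0, 0, -3]]

The characteristic polynomial is det(xI - A) = (x + 3)^4, so the eigenvalues are -3 (algebraic multiplicity 4).

For λ = -3: rank(A + 3I) = 2, rank((A + 3I)^2) = 0. The eigenspace has dimension 4 - 2 = 2, so there are 2 Jordan blocks; the rank sequence gives block sizes [2, 2].

Assembling the blocks gives the Jordan form J above.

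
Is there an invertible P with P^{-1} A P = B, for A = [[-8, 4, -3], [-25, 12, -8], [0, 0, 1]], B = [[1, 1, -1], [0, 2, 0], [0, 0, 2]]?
Both have characteristic polynomial (x - 2)^2(x - 1), but the minimal polynomial of A is (x - 2)^2(x - 1) while the minimal polynomial of B is (x - 2)(x - 1). The minimal polynomial is a similarity invariant, so A and B are not similar.

No.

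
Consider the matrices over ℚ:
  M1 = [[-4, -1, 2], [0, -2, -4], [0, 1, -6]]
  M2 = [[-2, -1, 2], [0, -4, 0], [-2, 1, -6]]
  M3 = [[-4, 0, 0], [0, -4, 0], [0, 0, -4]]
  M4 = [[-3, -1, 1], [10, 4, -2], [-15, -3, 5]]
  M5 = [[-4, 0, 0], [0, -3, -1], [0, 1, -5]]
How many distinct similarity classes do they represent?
3 classes: {M1, M2, M5}, {M3}, {M4}

Characteristic polynomials: χ_{M1} = (x + 4)^3, χ_{M2} = (x + 4)^3, χ_{M3} = (x + 4)^3, χ_{M4} = (x - 2)^3, χ_{M5} = (x + 4)^3.

{M1, M2, M5}: invariant factors x + 4, (x + 4)^2.

{M3}: invariant factors x + 4, x + 4, x + 4.

{M4}: invariant factors x - 2, (x - 2)^2.

Matrices are similar if and only if their invariant-factor lists agree; the partition into similarity classes is {M1, M2, M5}, {M3}, {M4}.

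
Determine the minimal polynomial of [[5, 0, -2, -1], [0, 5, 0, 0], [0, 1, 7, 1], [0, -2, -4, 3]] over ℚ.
m_A(x) = (x - 5)^2

The characteristic polynomial factors as (x - 5)^4. The minimal polynomial is ∏(x - λ)^{k_λ} where k_λ is the size of the largest Jordan block at λ.

For λ = 5: rank(A - 5I) = 2, and the largest Jordan block has size 2 (the smallest k with rank((A - 5I)^k) = rank((A - 5I)^(k+1))).

So m_A(x) = (x - 5)^2.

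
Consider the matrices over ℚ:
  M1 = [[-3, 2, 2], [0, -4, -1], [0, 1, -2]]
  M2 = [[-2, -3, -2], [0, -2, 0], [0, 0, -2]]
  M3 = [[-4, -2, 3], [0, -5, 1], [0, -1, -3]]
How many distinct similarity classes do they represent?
3 classes: {M1}, {M2}, {M3}

Characteristic polynomials: χ_{M1} = (x + 3)^3, χ_{M2} = (x + 2)^3, χ_{M3} = (x + 4)^3.

{M1}: invariant factors x + 3, (x + 3)^2.

{M2}: invariant factors x + 2, (x + 2)^2.

{M3}: invariant factors (x + 4)^3.

Matrices are similar if and only if their invariant-factor lists agree; the partition into similarity classes is {M1}, {M2}, {M3}.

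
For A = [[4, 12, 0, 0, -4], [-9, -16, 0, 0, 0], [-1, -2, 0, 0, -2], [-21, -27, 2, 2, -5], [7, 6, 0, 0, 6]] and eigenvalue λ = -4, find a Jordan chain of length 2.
We seek v_1 ∈ ker((A + 4I)^2) \ ker(A + 4I), then set v_{i+1} = (A + 4I) v_i.

One such chain is v_1 = [[-1, 1, 0, 1, 0]]^T, v_2 = [[4, -3, -1, 0, -1]]^T. Check: (A + 4I) v_2 = [[0, 0, 0, 0, 0]]^T = 0.

v_1 = [[-1, 1, 0, 1, 0]]^T, v_2 = [[4, -3, -1, 0, -1]]^T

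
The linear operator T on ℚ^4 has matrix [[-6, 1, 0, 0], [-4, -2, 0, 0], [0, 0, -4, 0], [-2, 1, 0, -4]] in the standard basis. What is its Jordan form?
J = [[-4, 1, 0, 0], [0, -4, 0, 0], [0, 0, -4, 0], [0, 0, 0, -4]]

The characteristic polynomial is det(xI - A) = (x + 4)^4, so the eigenvalues are -4 (algebraic multiplicity 4).

For λ = -4: rank(A + 4I) = 1, rank((A + 4I)^2) = 0. The eigenspace has dimension 4 - 1 = 3, so there are 3 Jordan blocks; the rank sequence gives block sizes [2, 1, 1].

Assembling the blocks gives the Jordan form J above.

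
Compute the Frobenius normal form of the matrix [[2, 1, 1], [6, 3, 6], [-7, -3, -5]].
The invariant factors of A (the non-unit diagonal entries of the Smith normal form of xI - A over ℚ[x]) are x^3 + 3, each dividing the next. The characteristic polynomial is their product, x^3 + 3.

The rational canonical form is the block-diagonal matrix of companion matrices C(f_i):
R = [[0, 0, -3], [1, 0, 0], [0, 1, 0]].

Note the characteristic polynomial does not split into linear factors over ℚ, so A has no Jordan form over ℚ; the rational canonical form exists over any field.

R = [[0, 0, -3], [1, 0, 0], [0, 1, 0]]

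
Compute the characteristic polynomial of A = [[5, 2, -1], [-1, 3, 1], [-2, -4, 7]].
xI - A = [[x - 5, -2, 1], [1, x - 3, -1], [2, 4, x - 7]].

Expanding det(xI - A) along the first row:
det(xI - A) = + (x - 5)·det([[x - 3, -1], [4, x - 7]]) - (-2)·det([[1, -1], [2, x - 7]]) + (1)·det([[1, x - 3], [2, 4]]).

Evaluating gives χ_A(x) = x^3 - 15x^2 + 75x - 125 = (x - 5)^3.

χ_A(x) = (x - 5)^3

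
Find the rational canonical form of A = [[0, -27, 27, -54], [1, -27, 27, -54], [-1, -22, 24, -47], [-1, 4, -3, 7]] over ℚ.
The invariant factors of A (the non-unit diagonal entries of the Smith normal form of xI - A over ℚ[x]) are (x - 3)^2(x^2 + 2x + 3), each dividing the next. The characteristic polynomial is their product, (x - 3)^2(x^2 + 2x + 3).

The rational canonical form is the block-diagonal matrix of companion matrices C(f_i):
R = [[0, 0, 0, -27], [1, 0, 0, 0], [0, 1, 0, 0], [0, 0, 1, 4]].

Note the characteristic polynomial does not split into linear factors over ℚ, so A has no Jordan form over ℚ; the rational canonical form exists over any field.

R = [[0, 0, 0, -27], [1, 0, 0, 0], [0, 1, 0, 0], [0, 0, 1, 4]]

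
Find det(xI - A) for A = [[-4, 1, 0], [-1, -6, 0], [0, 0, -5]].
xI - A = [[x + 4, -1, 0], [1, x + 6, 0], [0, 0, x + 5]].

Expanding det(xI - A) along the first row:
det(xI - A) = + (x + 4)·det([[x + 6, 0], [0, x + 5]]) - (-1)·det([[1, 0], [0, x + 5]]) + (0)·det([[1, x + 6], [0, 0]]).

Evaluating gives χ_A(x) = x^3 + 15x^2 + 75x + 125 = (x + 5)^3.

χ_A(x) = (x + 5)^3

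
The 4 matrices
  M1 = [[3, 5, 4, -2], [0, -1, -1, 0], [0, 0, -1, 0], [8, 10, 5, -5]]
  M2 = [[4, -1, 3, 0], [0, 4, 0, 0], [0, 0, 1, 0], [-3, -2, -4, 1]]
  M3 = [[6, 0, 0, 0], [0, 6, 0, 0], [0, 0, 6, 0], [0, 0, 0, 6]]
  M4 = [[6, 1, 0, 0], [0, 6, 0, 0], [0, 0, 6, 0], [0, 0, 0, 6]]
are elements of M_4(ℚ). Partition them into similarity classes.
4 classes: {M1}, {M2}, {M3}, {M4}

Characteristic polynomials: χ_{M1} = (x + 1)^4, χ_{M2} = (x - 4)^2(x - 1)^2, χ_{M3} = (x - 6)^4, χ_{M4} = (x - 6)^4.

{M1}: invariant factors x + 1, (x + 1)^3.

{M2}: invariant factors (x - 4)^2(x - 1)^2.

{M3}: invariant factors x - 6, x - 6, x - 6, x - 6.

{M4}: invariant factors x - 6, x - 6, (x - 6)^2.

Matrices are similar if and only if their invariant-factor lists agree; the partition into similarity classes is {M1}, {M2}, {M3}, {M4}.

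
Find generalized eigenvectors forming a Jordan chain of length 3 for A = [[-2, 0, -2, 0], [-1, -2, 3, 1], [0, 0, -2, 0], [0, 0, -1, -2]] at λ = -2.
We seek v_1 ∈ ker((A + 2I)^3) \ ker((A + 2I)^2), then set v_{i+1} = (A + 2I) v_i.

One such chain is v_1 = [[0, 0, 1, -2]]^T, v_2 = [[-2, 1, 0, -1]]^T, v_3 = [[0, 1, 0, 0]]^T. Check: (A + 2I) v_3 = [[0, 0, 0, 0]]^T = 0.

v_1 = [[0, 0, 1, -2]]^T, v_2 = [[-2, 1, 0, -1]]^T, v_3 = [[0, 1, 0, 0]]^T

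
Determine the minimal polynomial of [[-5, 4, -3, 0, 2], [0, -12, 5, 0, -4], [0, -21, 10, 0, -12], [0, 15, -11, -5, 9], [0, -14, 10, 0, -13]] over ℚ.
The characteristic polynomial factors as (x + 5)^5. The minimal polynomial is ∏(x - λ)^{k_λ} where k_λ is the size of the largest Jordan block at λ.

For λ = -5: rank(A + 5I) = 3, and the largest Jordan block has size 3 (the smallest k with rank((A + 5I)^k) = rank((A + 5I)^(k+1))).

So m_A(x) = (x + 5)^3.

m_A(x) = (x + 5)^3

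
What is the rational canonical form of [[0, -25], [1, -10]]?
R = [[0, -25], [1, -10]]

The invariant factors of A (the non-unit diagonal entries of the Smith normal form of xI - A over ℚ[x]) are (x + 5)^2, each dividing the next. The characteristic polynomial is their product, (x + 5)^2.

The rational canonical form is the block-diagonal matrix of companion matrices C(f_i):
R = [[0, -25], [1, -10]].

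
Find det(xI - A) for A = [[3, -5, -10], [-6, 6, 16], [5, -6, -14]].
xI - A = [[x - 3, 5, 10], [6, x - 6, -16], [-5, 6, x + 14]].

Expanding det(xI - A) along the first row:
det(xI - A) = + (x - 3)·det([[x - 6, -16], [6, x + 14]]) - (5)·det([[6, -16], [-5, x + 14]]) + (10)·det([[6, x - 6], [-5, 6]]).

Evaluating gives χ_A(x) = x^3 + 5x^2 + 8x + 4 = (x + 1)(x + 2)^2.

χ_A(x) = (x + 1)(x + 2)^2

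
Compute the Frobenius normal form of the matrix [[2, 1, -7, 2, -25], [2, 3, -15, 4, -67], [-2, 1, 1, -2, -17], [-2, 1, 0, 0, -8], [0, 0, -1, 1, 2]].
R = [[4, 0, 0, 0, 0], [0, 0, 0, 0, -4], [0, 1, 0, 0, -11], [0, 0, 1, 0, 3], [0, 0, 0, 1, 4]]

The invariant factors of A (the non-unit diagonal entries of the Smith normal form of xI - A over ℚ[x]) are x - 4, (x - 4)(x^3 - 3x - 1), each dividing the next. The characteristic polynomial is their product, (x - 4)^2(x^3 - 3x - 1).

The rational canonical form is the block-diagonal matrix of companion matrices C(f_i):
R = [[4, 0, 0, 0, 0], [0, 0, 0, 0, -4], [0, 1, 0, 0, -11], [0, 0, 1, 0, 3], [0, 0, 0, 1, 4]].

Note the characteristic polynomial does not split into linear factors over ℚ, so A has no Jordan form over ℚ; the rational canonical form exists over any field.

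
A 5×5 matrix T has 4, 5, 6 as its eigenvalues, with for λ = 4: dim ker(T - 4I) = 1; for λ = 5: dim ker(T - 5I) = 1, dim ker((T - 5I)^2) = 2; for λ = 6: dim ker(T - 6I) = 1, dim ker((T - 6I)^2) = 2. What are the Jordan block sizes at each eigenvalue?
Jordan blocks: (4, 1), (5, 2), (6, 2)

λ = 4: successive nullity increments [1] count blocks of size ≥ k; block sizes are [1].
λ = 5: successive nullity increments [1, 1] count blocks of size ≥ k; block sizes are [2].
λ = 6: successive nullity increments [1, 1] count blocks of size ≥ k; block sizes are [2].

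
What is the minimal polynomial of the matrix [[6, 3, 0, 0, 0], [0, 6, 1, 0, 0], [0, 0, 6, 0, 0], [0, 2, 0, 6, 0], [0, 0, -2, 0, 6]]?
m_A(x) = (x - 6)^3

The characteristic polynomial factors as (x - 6)^5. The minimal polynomial is ∏(x - λ)^{k_λ} where k_λ is the size of the largest Jordan block at λ.

For λ = 6: rank(A - 6I) = 2, and the largest Jordan block has size 3 (the smallest k with rank((A - 6I)^k) = rank((A - 6I)^(k+1))).

So m_A(x) = (x - 6)^3.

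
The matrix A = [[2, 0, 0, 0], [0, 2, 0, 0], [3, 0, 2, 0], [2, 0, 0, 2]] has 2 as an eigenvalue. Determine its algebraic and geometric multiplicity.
The characteristic polynomial is (x - 2)^4, so the factor x - 2 appears with exponent 4: the algebraic multiplicity is 4.

rank(A - 2I) = 1, so the eigenspace has dimension 4 - 1 = 3: the geometric multiplicity is 3.

Since 3 < 4, A is not diagonalizable.

algebraic multiplicity 4, geometric multiplicity 3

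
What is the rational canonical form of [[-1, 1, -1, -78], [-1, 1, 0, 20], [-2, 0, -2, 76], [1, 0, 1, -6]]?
The invariant factors of A (the non-unit diagonal entries of the Smith normal form of xI - A over ℚ[x]) are (x - 2)(x + 2)(x + 4)^2, each dividing the next. The characteristic polynomial is their product, (x - 2)(x + 2)(x + 4)^2.

The rational canonical form is the block-diagonal matrix of companion matrices C(f_i):
R = [[0, 0, 0, 64], [1, 0, 0, 32], [0, 1, 0, -12], [0, 0, 1, -8]].

R = [[0, 0, 0, 64], [1, 0, 0, 32], [0, 1, 0, -12], [0, 0, 1, -8]]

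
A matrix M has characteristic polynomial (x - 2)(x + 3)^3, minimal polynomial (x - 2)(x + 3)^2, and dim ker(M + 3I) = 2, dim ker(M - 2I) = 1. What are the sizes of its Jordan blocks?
Jordan blocks: (-3, 2), (-3, 1), (2, 1)

λ = -3: algebraic multiplicity 3 (exponent in χ_M), largest block size 2 (exponent in m_M), 2 blocks (geometric multiplicity). These force block sizes [2, 1].
λ = 2: algebraic multiplicity 1 (exponent in χ_M), largest block size 1 (exponent in m_M), 1 block (geometric multiplicity). This forces block sizes [1].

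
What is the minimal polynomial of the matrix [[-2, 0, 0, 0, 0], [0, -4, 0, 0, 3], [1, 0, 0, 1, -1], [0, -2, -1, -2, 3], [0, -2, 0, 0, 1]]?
The characteristic polynomial factors as (x + 1)^3(x + 2)^2. The minimal polynomial is ∏(x - λ)^{k_λ} where k_λ is the size of the largest Jordan block at λ.

For λ = -2: rank(A + 2I) = 3, and the largest Jordan block has size 1 (the smallest k with rank((A + 2I)^k) = rank((A + 2I)^(k+1))).
For λ = -1: rank(A + I) = 3, and the largest Jordan block has size 2 (the smallest k with rank((A + I)^k) = rank((A + I)^(k+1))).

So m_A(x) = (x + 1)^2(x + 2).

m_A(x) = (x + 1)^2(x + 2)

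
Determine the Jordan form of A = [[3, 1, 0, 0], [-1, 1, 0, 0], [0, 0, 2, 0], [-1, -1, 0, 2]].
J = [[2, 1, 0, 0], [0, 2, 0, 0], [0, 0, 2, 0], [0, 0, 0, 2]]

The characteristic polynomial is det(xI - A) = (x - 2)^4, so the eigenvalues are 2 (algebraic multiplicity 4).

For λ = 2: rank(A - 2I) = 1, rank((A - 2I)^2) = 0. The eigenspace has dimension 4 - 1 = 3, so there are 3 Jordan blocks; the rank sequence gives block sizes [2, 1, 1].

Assembling the blocks gives the Jordan form J above.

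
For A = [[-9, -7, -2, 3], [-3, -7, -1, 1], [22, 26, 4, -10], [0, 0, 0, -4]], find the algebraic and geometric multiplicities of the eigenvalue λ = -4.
The characteristic polynomial is (x + 4)^4, so the factor x + 4 appears with exponent 4: the algebraic multiplicity is 4.

rank(A + 4I) = 2, so the eigenspace has dimension 4 - 2 = 2: the geometric multiplicity is 2.

Since 2 < 4, A is not diagonalizable.

algebraic multiplicity 4, geometric multiplicity 2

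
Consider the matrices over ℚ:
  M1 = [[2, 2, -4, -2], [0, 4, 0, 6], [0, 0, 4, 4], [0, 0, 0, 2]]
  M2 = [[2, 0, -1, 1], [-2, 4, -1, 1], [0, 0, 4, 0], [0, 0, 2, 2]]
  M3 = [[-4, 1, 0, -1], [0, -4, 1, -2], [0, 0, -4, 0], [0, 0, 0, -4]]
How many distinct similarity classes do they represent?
3 classes: {M1}, {M2}, {M3}

Characteristic polynomials: χ_{M1} = (x - 4)^2(x - 2)^2, χ_{M2} = (x - 4)^2(x - 2)^2, χ_{M3} = (x + 4)^4.

{M1}: invariant factors (x - 4)(x - 2), (x - 4)(x - 2).

{M2}: invariant factors x - 4, (x - 4)(x - 2)^2.

{M3}: invariant factors x + 4, (x + 4)^3.

Matrices are similar if and only if their invariant-factor lists agree; the partition into similarity classes is {M1}, {M2}, {M3}.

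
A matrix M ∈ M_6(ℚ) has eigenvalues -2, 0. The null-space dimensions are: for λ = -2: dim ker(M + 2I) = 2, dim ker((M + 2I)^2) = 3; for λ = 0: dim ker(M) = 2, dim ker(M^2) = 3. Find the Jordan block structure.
λ = -2: successive nullity increments [2, 1] count blocks of size ≥ k; block sizes are [2, 1].
λ = 0: successive nullity increments [2, 1] count blocks of size ≥ k; block sizes are [2, 1].

Jordan blocks: (-2, 2), (-2, 1), (0, 2), (0, 1)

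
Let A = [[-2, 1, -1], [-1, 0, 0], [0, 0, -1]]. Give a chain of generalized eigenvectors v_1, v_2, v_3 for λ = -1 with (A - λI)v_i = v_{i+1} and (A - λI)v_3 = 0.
We seek v_1 ∈ ker((A + I)^3) \ ker((A + I)^2), then set v_{i+1} = (A + I) v_i.

One such chain is v_1 = [[0, 1, 1]]^T, v_2 = [[0, 1, 0]]^T, v_3 = [[1, 1, 0]]^T. Check: (A + I) v_3 = [[0, 0, 0]]^T = 0.

v_1 = [[0, 1, 1]]^T, v_2 = [[0, 1, 0]]^T, v_3 = [[1, 1, 0]]^T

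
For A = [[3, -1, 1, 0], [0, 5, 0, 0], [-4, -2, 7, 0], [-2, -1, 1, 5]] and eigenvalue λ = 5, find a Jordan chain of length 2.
We seek v_1 ∈ ker((A - 5I)^2) \ ker(A - 5I), then set v_{i+1} = (A - 5I) v_i.

One such chain is v_1 = [[-1, 1, 0, -2]]^T, v_2 = [[1, 0, 2, 1]]^T. Check: (A - 5I) v_2 = [[0, 0, 0, 0]]^T = 0.

v_1 = [[-1, 1, 0, -2]]^T, v_2 = [[1, 0, 2, 1]]^T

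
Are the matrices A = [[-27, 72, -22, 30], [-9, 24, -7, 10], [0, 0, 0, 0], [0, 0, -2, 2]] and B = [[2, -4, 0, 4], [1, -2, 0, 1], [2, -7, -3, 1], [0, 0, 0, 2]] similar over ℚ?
Yes.

Two matrices over a field are similar if and only if they have the same invariant factors.

Both A and B have characteristic polynomial x^2(x - 2)(x + 3) and minimal polynomial x^2(x - 2)(x + 3). Computing further, both have invariant factors x^2(x - 2)(x + 3). Hence A and B are similar.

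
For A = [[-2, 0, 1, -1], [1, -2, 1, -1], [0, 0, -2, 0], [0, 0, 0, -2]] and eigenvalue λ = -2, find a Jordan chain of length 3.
We seek v_1 ∈ ker((A + 2I)^3) \ ker((A + 2I)^2), then set v_{i+1} = (A + 2I) v_i.

One such chain is v_1 = [[-1, -1, 0, -1]]^T, v_2 = [[1, 0, 0, 0]]^T, v_3 = [[0, 1, 0, 0]]^T. Check: (A + 2I) v_3 = [[0, 0, 0, 0]]^T = 0.

v_1 = [[-1, -1, 0, -1]]^T, v_2 = [[1, 0, 0, 0]]^T, v_3 = [[0, 1, 0, 0]]^T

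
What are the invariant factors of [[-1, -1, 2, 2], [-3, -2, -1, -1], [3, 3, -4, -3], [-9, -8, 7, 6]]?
The Jordan structure of A has elementary divisors (x + 1)^2, (x + 1), (x - 2). Arranging the block sizes at each eigenvalue in decreasing order and taking row products gives the invariant factors.

Invariant factors (smallest first, each dividing the next): x + 1, (x - 2)(x + 1)^2.

Check: the last factor (x - 2)(x + 1)^2 is the minimal polynomial, and the product (x - 2)(x + 1)^3 is the characteristic polynomial.

x + 1, (x - 2)(x + 1)^2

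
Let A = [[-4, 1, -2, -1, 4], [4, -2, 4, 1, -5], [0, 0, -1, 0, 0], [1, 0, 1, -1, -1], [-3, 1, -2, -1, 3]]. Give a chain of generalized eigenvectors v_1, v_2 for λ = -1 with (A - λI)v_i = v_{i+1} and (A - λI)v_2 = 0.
v_1 = [[-1, 1, 0, -4, -2]]^T, v_2 = [[0, 1, 0, 1, 0]]^T

We seek v_1 ∈ ker((A + I)^2) \ ker(A + I), then set v_{i+1} = (A + I) v_i.

One such chain is v_1 = [[-1, 1, 0, -4, -2]]^T, v_2 = [[0, 1, 0, 1, 0]]^T. Check: (A + I) v_2 = [[0, 0, 0, 0, 0]]^T = 0.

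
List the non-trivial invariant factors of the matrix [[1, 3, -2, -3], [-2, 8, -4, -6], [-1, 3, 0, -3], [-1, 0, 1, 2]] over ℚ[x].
The Jordan structure of A has elementary divisors (x - 2)^2, (x - 2), (x - 5). Arranging the block sizes at each eigenvalue in decreasing order and taking row products gives the invariant factors.

Invariant factors (smallest first, each dividing the next): x - 2, (x - 5)(x - 2)^2.

Check: the last factor (x - 5)(x - 2)^2 is the minimal polynomial, and the product (x - 5)(x - 2)^3 is the characteristic polynomial.

x - 2, (x - 5)(x - 2)^2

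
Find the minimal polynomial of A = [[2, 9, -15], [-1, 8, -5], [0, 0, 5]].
The characteristic polynomial factors as (x - 5)^3. The minimal polynomial is ∏(x - λ)^{k_λ} where k_λ is the size of the largest Jordan block at λ.

For λ = 5: rank(A - 5I) = 1, and the largest Jordan block has size 2 (the smallest k with rank((A - 5I)^k) = rank((A - 5I)^(k+1))).

So m_A(x) = (x - 5)^2.

m_A(x) = (x - 5)^2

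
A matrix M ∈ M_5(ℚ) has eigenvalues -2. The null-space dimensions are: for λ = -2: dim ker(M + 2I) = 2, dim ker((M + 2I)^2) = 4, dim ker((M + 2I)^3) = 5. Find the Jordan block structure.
λ = -2: successive nullity increments [2, 2, 1] count blocks of size ≥ k; block sizes are [3, 2].

Jordan blocks: (-2, 3), (-2, 2)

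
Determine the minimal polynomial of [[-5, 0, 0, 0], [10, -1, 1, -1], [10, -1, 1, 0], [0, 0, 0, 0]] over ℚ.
The characteristic polynomial factors as x^3(x + 5). The minimal polynomial is ∏(x - λ)^{k_λ} where k_λ is the size of the largest Jordan block at λ.

For λ = -5: rank(A + 5I) = 3, and the largest Jordan block has size 1 (the smallest k with rank((A + 5I)^k) = rank((A + 5I)^(k+1))).
For λ = 0: rank(A) = 3, and the largest Jordan block has size 3 (the smallest k with rank(A^k) = rank(A^(k+1))).

So m_A(x) = x^3(x + 5).

m_A(x) = x^3(x + 5)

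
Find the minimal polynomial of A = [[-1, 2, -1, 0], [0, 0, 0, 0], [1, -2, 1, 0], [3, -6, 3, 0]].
m_A(x) = x^2

The characteristic polynomial factors as x^4. The minimal polynomial is ∏(x - λ)^{k_λ} where k_λ is the size of the largest Jordan block at λ.

For λ = 0: rank(A) = 1, and the largest Jordan block has size 2 (the smallest k with rank(A^k) = rank(A^(k+1))).

So m_A(x) = x^2.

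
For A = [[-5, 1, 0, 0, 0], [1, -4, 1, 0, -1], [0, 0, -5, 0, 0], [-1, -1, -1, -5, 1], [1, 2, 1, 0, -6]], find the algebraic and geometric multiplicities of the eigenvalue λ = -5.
algebraic multiplicity 5, geometric multiplicity 3

The characteristic polynomial is (x + 5)^5, so the factor x + 5 appears with exponent 5: the algebraic multiplicity is 5.

rank(A + 5I) = 2, so the eigenspace has dimension 5 - 2 = 3: the geometric multiplicity is 3.

Since 3 < 5, A is not diagonalizable.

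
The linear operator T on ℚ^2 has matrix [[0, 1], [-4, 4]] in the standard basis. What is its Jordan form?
The characteristic polynomial is det(xI - A) = (x - 2)^2, so the eigenvalues are 2 (algebraic multiplicity 2).

For λ = 2: rank(A - 2I) = 1, rank((A - 2I)^2) = 0. The eigenspace has dimension 2 - 1 = 1, so there is 1 Jordan block; the rank sequence gives block sizes [2].

Assembling the blocks gives the Jordan form J above.

J = [[2, 1], [0, 2]]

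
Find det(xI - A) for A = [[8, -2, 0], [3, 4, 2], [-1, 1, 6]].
xI - A = [[x - 8, 2, 0], [-3, x - 4, -2], [1, -1, x - 6]].

Expanding det(xI - A) along the first row:
det(xI - A) = + (x - 8)·det([[x - 4, -2], [-1, x - 6]]) - (2)·det([[-3, -2], [1, x - 6]]) + (0)·det([[-3, x - 4], [1, -1]]).

Evaluating gives χ_A(x) = x^3 - 18x^2 + 108x - 216 = (x - 6)^3.

χ_A(x) = (x - 6)^3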